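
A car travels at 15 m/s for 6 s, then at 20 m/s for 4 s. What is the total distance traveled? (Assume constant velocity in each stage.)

d₁ = v₁t₁ = 15 × 6 = 90 m
d₂ = v₂t₂ = 20 × 4 = 80 m
d_total = 90 + 80 = 170 m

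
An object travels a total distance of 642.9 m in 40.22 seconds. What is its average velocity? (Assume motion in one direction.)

v_avg = Δd / Δt = 642.9 / 40.22 = 15.98 m/s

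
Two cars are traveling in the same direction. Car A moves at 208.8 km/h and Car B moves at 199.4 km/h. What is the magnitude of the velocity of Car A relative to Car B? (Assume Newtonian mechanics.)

v_rel = |v_A - v_B| = |208.8 - 199.4| = 9.4 km/h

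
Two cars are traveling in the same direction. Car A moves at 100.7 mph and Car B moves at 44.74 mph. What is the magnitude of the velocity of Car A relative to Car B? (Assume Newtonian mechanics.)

v_rel = |v_A - v_B| = |100.7 - 44.74| = 55.96 mph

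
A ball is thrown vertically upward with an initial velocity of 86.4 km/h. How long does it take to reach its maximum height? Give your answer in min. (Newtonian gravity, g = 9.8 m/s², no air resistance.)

v₀ = 86.4 km/h × 0.2777777777777778 = 24.0 m/s
t_up = v₀ / g = 24.0 / 9.8 = 2.44898 s
t_up = 2.44898 s / 60.0 = 0.04082 min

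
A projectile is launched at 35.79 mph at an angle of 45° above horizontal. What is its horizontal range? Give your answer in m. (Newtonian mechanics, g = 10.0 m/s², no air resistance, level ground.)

v₀ = 35.79 mph × 0.44704 = 15.9996 m/s
R = v₀² × sin(2θ) / g = 15.9996² × sin(2 × 45°) / 10.0 = 255.987 × 1.0 / 10.0 = 25.6 m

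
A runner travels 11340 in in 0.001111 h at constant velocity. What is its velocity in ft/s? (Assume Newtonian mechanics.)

d = 11340 in × 0.0254 = 288.036 m
t = 0.001111 h × 3600.0 = 3.9996 s
v = d / t = 288.036 / 3.9996 = 72.0162 m/s
v = 72.0162 m/s / 0.3048 = 236.3 ft/s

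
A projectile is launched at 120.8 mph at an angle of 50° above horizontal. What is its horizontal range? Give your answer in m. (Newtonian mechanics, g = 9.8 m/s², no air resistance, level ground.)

v₀ = 120.8 mph × 0.44704 = 54.0024 m/s
R = v₀² × sin(2θ) / g = 54.0024² × sin(2 × 50°) / 9.8 = 2916.26 × 0.984808 / 9.8 = 293.1 m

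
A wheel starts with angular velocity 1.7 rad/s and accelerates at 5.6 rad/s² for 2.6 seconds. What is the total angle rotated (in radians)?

θ = ω₀t + ½αt² = 1.7×2.6 + ½×5.6×2.6² = 23.35 rad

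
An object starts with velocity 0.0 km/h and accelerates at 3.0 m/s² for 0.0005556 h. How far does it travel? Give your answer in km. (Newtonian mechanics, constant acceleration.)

v₀ = 0.0 km/h × 0.2777777777777778 = 0.0 m/s
t = 0.0005556 h × 3600.0 = 2.00016 s
d = v₀ × t + ½ × a × t² = 0.0 × 2.00016 + 0.5 × 3.0 × 2.00016² = 6.00096 m
d = 6.00096 m / 1000.0 = 0.006001 km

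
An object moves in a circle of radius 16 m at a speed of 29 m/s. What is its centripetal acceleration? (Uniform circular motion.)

a_c = v²/r = 29²/16 = 841/16 = 52.56 m/s²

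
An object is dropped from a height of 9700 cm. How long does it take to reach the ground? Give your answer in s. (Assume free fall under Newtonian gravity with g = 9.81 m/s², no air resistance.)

h = 9700 cm × 0.01 = 97.0 m
t = √(2h/g) = √(2 × 97.0 / 9.81) = 4.447 s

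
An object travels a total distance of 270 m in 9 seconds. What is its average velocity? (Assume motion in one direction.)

v_avg = Δd / Δt = 270 / 9 = 30.0 m/s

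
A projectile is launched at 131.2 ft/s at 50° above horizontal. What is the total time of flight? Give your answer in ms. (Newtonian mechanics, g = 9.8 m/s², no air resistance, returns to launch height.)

v₀ = 131.2 ft/s × 0.3048 = 39.9898 m/s
T = 2 × v₀ × sin(θ) / g = 2 × 39.9898 × sin(50°) / 9.8 = 2 × 39.9898 × 0.766044 / 9.8 = 6.25183 s
T = 6.25183 s / 0.001 = 6252 ms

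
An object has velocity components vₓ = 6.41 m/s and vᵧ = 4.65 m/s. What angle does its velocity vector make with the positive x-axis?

θ = arctan(vᵧ/vₓ) = arctan(4.65/6.41) = 35.96°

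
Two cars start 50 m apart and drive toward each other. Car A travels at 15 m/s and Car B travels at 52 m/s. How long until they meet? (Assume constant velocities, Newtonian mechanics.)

Combined speed: v_combined = 15 + 52 = 67 m/s
Time to meet: t = d/v_combined = 50/67 = 0.75 s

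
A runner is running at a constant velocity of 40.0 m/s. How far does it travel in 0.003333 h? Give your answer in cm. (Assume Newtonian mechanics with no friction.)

t = 0.003333 h × 3600.0 = 11.9988 s
d = v × t = 40.0 × 11.9988 = 479.952 m
d = 479.952 m / 0.01 = 48000 cm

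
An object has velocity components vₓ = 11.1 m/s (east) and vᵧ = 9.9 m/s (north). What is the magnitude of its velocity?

|v| = √(vₓ² + vᵧ²) = √(11.1² + 9.9²) = √(221.22) = 14.87 m/s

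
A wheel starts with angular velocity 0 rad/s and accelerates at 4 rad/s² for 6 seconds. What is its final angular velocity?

ω = ω₀ + αt = 0 + 4 × 6 = 24 rad/s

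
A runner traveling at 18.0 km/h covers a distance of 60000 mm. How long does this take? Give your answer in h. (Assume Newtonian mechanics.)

d = 60000 mm × 0.001 = 60.0 m
v = 18.0 km/h × 0.2777777777777778 = 5.0 m/s
t = d / v = 60.0 / 5.0 = 12.0 s
t = 12.0 s / 3600.0 = 0.003333 h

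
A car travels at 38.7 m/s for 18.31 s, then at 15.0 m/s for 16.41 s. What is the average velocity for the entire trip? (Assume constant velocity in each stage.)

d₁ = v₁t₁ = 38.7 × 18.31 = 708.597 m
d₂ = v₂t₂ = 15.0 × 16.41 = 246.15 m
d_total = 954.747 m, t_total = 34.72 s
v_avg = d_total/t_total = 954.747/34.72 = 27.5 m/s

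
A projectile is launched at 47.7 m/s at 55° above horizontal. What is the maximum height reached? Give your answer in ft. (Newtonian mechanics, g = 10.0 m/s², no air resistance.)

H = v₀² × sin²(θ) / (2g) = 47.7² × sin(55°)² / (2 × 10.0) = 2275.29 × 0.67101 / 20.0 = 76.3371 m
H = 76.3371 m / 0.3048 = 250.4 ft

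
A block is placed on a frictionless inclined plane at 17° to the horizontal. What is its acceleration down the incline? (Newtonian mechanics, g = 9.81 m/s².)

a = g sin(θ) = 9.81 × sin(17°) = 9.81 × 0.2924 = 2.87 m/s²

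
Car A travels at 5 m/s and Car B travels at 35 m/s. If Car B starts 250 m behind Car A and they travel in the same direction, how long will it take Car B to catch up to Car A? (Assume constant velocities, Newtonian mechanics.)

Relative speed: v_rel = 35 - 5 = 30 m/s
Time to catch: t = d₀/v_rel = 250/30 = 8.33 s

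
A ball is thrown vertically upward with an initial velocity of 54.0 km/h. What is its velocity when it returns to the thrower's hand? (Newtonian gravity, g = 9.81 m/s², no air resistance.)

By conservation of energy (no air resistance), the ball returns to the throw height with the same speed as launch, but directed downward.
|v_ground| = v₀ = 54.0 km/h
v_ground = 54.0 km/h (downward)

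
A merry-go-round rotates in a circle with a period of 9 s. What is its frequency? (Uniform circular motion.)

f = 1/T = 1/9 = 0.1111 Hz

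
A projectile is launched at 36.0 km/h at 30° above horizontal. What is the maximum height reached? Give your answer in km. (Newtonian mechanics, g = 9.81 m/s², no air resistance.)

v₀ = 36.0 km/h × 0.2777777777777778 = 10.0 m/s
H = v₀² × sin²(θ) / (2g) = 10.0² × sin(30°)² / (2 × 9.81) = 100.0 × 0.25 / 19.62 = 1.27421 m
H = 1.27421 m / 1000.0 = 0.001274 km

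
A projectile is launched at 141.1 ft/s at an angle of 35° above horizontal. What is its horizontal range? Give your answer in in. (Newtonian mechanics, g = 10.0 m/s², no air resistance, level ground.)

v₀ = 141.1 ft/s × 0.3048 = 43.0073 m/s
R = v₀² × sin(2θ) / g = 43.0073² × sin(2 × 35°) / 10.0 = 1849.63 × 0.939693 / 10.0 = 173.808 m
R = 173.808 m / 0.0254 = 6843 in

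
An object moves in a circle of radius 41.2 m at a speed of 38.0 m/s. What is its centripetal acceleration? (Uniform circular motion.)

a_c = v²/r = 38.0²/41.2 = 1444.0/41.2 = 35.05 m/s²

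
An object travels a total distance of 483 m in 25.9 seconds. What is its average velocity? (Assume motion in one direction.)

v_avg = Δd / Δt = 483 / 25.9 = 18.65 m/s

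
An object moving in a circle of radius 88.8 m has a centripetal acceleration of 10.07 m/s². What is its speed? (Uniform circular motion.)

v = √(a_c × r) = √(10.07 × 88.8) = 29.9 m/s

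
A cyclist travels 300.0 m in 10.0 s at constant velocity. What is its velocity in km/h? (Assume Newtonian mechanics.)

v = d / t = 300.0 / 10.0 = 30.0 m/s
v = 30.0 m/s / 0.2777777777777778 = 108.0 km/h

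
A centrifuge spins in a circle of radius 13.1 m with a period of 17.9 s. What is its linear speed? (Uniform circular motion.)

v = 2πr/T = 2π×13.1/17.9 = 4.6 m/s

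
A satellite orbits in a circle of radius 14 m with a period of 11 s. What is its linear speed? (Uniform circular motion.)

v = 2πr/T = 2π×14/11 = 8.0 m/s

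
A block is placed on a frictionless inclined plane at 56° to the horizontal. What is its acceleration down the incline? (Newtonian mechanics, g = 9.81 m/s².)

a = g sin(θ) = 9.81 × sin(56°) = 9.81 × 0.829 = 8.13 m/s²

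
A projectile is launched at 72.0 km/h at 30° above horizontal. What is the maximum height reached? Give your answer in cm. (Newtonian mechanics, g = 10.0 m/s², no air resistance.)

v₀ = 72.0 km/h × 0.2777777777777778 = 20.0 m/s
H = v₀² × sin²(θ) / (2g) = 20.0² × sin(30°)² / (2 × 10.0) = 400.0 × 0.25 / 20.0 = 5.0 m
H = 5.0 m / 0.01 = 500.0 cm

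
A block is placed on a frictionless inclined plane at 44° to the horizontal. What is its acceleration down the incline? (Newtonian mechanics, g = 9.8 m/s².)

a = g sin(θ) = 9.8 × sin(44°) = 9.8 × 0.6947 = 6.81 m/s²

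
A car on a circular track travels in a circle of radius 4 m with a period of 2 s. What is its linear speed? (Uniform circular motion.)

v = 2πr/T = 2π×4/2 = 12.57 m/s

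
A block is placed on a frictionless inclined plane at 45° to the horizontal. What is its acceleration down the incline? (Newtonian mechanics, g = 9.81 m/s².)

a = g sin(θ) = 9.81 × sin(45°) = 9.81 × 0.7071 = 6.94 m/s²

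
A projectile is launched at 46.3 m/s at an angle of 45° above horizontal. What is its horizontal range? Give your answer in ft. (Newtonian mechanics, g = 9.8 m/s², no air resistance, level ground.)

R = v₀² × sin(2θ) / g = 46.3² × sin(2 × 45°) / 9.8 = 2143.69 × 1.0 / 9.8 = 218.744 m
R = 218.744 m / 0.3048 = 717.7 ft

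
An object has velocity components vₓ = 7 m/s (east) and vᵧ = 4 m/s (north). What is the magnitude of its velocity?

|v| = √(vₓ² + vᵧ²) = √(7² + 4²) = √(65) = 8.06 m/s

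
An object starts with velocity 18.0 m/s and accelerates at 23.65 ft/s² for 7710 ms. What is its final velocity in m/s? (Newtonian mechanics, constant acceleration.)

a = 23.65 ft/s² × 0.3048 = 7.20852 m/s²
t = 7710 ms × 0.001 = 7.71 s
v = v₀ + a × t = 18.0 + 7.20852 × 7.71 = 73.58 m/s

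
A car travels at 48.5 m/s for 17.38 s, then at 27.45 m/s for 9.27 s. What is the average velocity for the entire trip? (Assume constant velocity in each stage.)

d₁ = v₁t₁ = 48.5 × 17.38 = 842.93 m
d₂ = v₂t₂ = 27.45 × 9.27 = 254.4615 m
d_total = 1097.3915 m, t_total = 26.65 s
v_avg = d_total/t_total = 1097.3915/26.65 = 41.18 m/s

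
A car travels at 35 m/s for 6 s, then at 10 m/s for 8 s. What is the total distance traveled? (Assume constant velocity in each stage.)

d₁ = v₁t₁ = 35 × 6 = 210 m
d₂ = v₂t₂ = 10 × 8 = 80 m
d_total = 210 + 80 = 290 m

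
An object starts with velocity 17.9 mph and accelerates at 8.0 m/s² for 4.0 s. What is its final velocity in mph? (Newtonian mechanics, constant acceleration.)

v₀ = 17.9 mph × 0.44704 = 8.00202 m/s
v = v₀ + a × t = 8.00202 + 8.0 × 4.0 = 40.002 m/s
v = 40.002 m/s / 0.44704 = 89.48 mph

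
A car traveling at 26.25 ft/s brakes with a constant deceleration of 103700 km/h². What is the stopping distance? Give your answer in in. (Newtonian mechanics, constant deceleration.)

v₀ = 26.25 ft/s × 0.3048 = 8.001 m/s
a = 103700 km/h² × 7.716049382716049e-05 = 8.00154 m/s²
d = v₀² / (2a) = 8.001² / (2 × 8.00154) = 64.016 / 16.0031 = 4.00022 m
d = 4.00022 m / 0.0254 = 157.5 in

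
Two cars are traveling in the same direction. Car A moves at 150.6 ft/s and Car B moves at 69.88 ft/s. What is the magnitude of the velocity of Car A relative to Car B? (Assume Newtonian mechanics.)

v_rel = |v_A - v_B| = |150.6 - 69.88| = 80.72 ft/s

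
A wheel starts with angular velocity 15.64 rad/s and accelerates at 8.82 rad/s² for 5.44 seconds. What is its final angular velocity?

ω = ω₀ + αt = 15.64 + 8.82 × 5.44 = 63.62 rad/s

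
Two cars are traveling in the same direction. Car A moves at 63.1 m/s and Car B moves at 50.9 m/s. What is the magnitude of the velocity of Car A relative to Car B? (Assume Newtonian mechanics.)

v_rel = |v_A - v_B| = |63.1 - 50.9| = 12.2 m/s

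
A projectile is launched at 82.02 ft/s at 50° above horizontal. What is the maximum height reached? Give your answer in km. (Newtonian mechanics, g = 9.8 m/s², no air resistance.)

v₀ = 82.02 ft/s × 0.3048 = 24.9997 m/s
H = v₀² × sin²(θ) / (2g) = 24.9997² × sin(50°)² / (2 × 9.8) = 624.985 × 0.586824 / 19.6 = 18.7121 m
H = 18.7121 m / 1000.0 = 0.01871 km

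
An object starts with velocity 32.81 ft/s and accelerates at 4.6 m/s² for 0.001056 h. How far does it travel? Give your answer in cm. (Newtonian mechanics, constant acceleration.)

v₀ = 32.81 ft/s × 0.3048 = 10.0005 m/s
t = 0.001056 h × 3600.0 = 3.8016 s
d = v₀ × t + ½ × a × t² = 10.0005 × 3.8016 + 0.5 × 4.6 × 3.8016² = 71.2579 m
d = 71.2579 m / 0.01 = 7126 cm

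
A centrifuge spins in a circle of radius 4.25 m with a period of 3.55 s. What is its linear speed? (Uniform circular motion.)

v = 2πr/T = 2π×4.25/3.55 = 7.52 m/s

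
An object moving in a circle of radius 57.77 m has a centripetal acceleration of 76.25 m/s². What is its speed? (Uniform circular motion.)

v = √(a_c × r) = √(76.25 × 57.77) = 66.37 m/s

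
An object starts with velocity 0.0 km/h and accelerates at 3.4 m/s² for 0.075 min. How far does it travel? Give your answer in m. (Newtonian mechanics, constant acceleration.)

v₀ = 0.0 km/h × 0.2777777777777778 = 0.0 m/s
t = 0.075 min × 60.0 = 4.5 s
d = v₀ × t + ½ × a × t² = 0.0 × 4.5 + 0.5 × 3.4 × 4.5² = 34.42 m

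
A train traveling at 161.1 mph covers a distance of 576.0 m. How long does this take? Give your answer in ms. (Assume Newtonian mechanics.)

v = 161.1 mph × 0.44704 = 72.0181 m/s
t = d / v = 576.0 / 72.0181 = 7.99799 s
t = 7.99799 s / 0.001 = 7998 ms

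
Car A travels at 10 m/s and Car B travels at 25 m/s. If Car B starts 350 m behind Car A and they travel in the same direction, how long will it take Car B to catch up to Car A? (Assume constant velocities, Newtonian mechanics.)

Relative speed: v_rel = 25 - 10 = 15 m/s
Time to catch: t = d₀/v_rel = 350/15 = 23.33 s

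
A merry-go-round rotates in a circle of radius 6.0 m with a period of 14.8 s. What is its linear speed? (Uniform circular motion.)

v = 2πr/T = 2π×6.0/14.8 = 2.55 m/s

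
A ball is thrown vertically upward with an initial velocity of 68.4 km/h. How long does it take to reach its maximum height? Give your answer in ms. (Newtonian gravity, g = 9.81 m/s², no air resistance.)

v₀ = 68.4 km/h × 0.2777777777777778 = 19.0 m/s
t_up = v₀ / g = 19.0 / 9.81 = 1.9368 s
t_up = 1.9368 s / 0.001 = 1937 ms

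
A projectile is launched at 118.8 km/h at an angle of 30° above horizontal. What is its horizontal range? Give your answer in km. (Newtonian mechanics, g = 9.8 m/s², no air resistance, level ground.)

v₀ = 118.8 km/h × 0.2777777777777778 = 33.0 m/s
R = v₀² × sin(2θ) / g = 33.0² × sin(2 × 30°) / 9.8 = 1089.0 × 0.866025 / 9.8 = 96.2348 m
R = 96.2348 m / 1000.0 = 0.09623 km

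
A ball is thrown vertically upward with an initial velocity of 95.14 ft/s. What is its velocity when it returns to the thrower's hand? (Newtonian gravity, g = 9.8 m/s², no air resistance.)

By conservation of energy (no air resistance), the ball returns to the throw height with the same speed as launch, but directed downward.
|v_ground| = v₀ = 95.14 ft/s
v_ground = 95.14 ft/s (downward)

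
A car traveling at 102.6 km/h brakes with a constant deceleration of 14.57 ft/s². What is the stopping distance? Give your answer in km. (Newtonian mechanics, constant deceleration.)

v₀ = 102.6 km/h × 0.2777777777777778 = 28.5 m/s
a = 14.57 ft/s² × 0.3048 = 4.44094 m/s²
d = v₀² / (2a) = 28.5² / (2 × 4.44094) = 812.25 / 8.88188 = 91.4502 m
d = 91.4502 m / 1000.0 = 0.09145 km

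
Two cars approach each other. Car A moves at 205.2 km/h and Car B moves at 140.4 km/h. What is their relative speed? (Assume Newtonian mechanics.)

v_rel = v_A + v_B = 205.2 + 140.4 = 345.6 km/h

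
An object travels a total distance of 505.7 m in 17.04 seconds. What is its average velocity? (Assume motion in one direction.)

v_avg = Δd / Δt = 505.7 / 17.04 = 29.68 m/s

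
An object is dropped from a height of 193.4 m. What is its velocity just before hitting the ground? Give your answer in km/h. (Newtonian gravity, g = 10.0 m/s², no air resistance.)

v = √(2gh) = √(2 × 10.0 × 193.4) = 62.1932 m/s
v = 62.1932 m/s / 0.2777777777777778 = 223.9 km/h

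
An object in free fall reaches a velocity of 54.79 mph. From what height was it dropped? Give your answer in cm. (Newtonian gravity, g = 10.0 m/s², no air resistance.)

v = 54.79 mph × 0.44704 = 24.4933 m/s
h = v² / (2g) = 24.4933² / (2 × 10.0) = 29.9961 m
h = 29.9961 m / 0.01 = 3000 cm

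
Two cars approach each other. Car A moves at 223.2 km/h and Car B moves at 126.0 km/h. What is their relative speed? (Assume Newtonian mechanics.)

v_rel = v_A + v_B = 223.2 + 126.0 = 349.2 km/h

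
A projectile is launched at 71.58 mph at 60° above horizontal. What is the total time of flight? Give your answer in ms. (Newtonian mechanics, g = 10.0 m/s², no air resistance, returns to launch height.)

v₀ = 71.58 mph × 0.44704 = 31.9991 m/s
T = 2 × v₀ × sin(θ) / g = 2 × 31.9991 × sin(60°) / 10.0 = 2 × 31.9991 × 0.866025 / 10.0 = 5.5424 s
T = 5.5424 s / 0.001 = 5542 ms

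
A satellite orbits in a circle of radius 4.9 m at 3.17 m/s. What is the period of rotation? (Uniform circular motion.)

T = 2πr/v = 2π×4.9/3.17 = 9.71 s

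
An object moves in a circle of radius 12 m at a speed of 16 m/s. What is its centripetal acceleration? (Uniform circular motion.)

a_c = v²/r = 16²/12 = 256/12 = 21.33 m/s²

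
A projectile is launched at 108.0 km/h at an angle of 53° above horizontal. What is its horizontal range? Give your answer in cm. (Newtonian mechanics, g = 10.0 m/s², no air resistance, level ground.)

v₀ = 108.0 km/h × 0.2777777777777778 = 30.0 m/s
R = v₀² × sin(2θ) / g = 30.0² × sin(2 × 53°) / 10.0 = 900.0 × 0.961262 / 10.0 = 86.5136 m
R = 86.5136 m / 0.01 = 8651 cm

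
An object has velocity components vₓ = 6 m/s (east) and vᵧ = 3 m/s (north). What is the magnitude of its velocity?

|v| = √(vₓ² + vᵧ²) = √(6² + 3²) = √(45) = 6.71 m/s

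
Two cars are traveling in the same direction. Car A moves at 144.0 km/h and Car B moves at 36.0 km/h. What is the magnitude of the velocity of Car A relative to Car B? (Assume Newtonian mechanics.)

v_rel = |v_A - v_B| = |144.0 - 36.0| = 108.0 km/h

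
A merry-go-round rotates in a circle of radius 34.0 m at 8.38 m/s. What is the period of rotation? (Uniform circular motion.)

T = 2πr/v = 2π×34.0/8.38 = 25.49 s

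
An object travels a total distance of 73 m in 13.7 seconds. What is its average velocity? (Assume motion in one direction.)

v_avg = Δd / Δt = 73 / 13.7 = 5.33 m/s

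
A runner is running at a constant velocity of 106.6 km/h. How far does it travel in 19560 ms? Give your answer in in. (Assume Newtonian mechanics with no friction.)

v = 106.6 km/h × 0.2777777777777778 = 29.6111 m/s
t = 19560 ms × 0.001 = 19.56 s
d = v × t = 29.6111 × 19.56 = 579.193 m
d = 579.193 m / 0.0254 = 22800 in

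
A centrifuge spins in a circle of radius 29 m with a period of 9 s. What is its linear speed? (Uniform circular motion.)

v = 2πr/T = 2π×29/9 = 20.25 m/s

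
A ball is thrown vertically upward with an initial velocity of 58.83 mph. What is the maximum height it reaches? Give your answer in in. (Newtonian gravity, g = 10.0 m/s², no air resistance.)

v₀ = 58.83 mph × 0.44704 = 26.2994 m/s
h_max = v₀² / (2g) = 26.2994² / (2 × 10.0) = 691.658 / 20.0 = 34.5829 m
h_max = 34.5829 m / 0.0254 = 1362 in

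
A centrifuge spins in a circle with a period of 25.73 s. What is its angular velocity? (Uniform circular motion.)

ω = 2π/T = 2π/25.73 = 0.2442 rad/s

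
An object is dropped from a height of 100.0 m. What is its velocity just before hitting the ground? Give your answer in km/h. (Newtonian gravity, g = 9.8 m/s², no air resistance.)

v = √(2gh) = √(2 × 9.8 × 100.0) = 44.2719 m/s
v = 44.2719 m/s / 0.2777777777777778 = 159.4 km/h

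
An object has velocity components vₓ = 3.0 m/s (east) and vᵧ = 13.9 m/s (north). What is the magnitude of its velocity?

|v| = √(vₓ² + vᵧ²) = √(3.0² + 13.9²) = √(202.21) = 14.22 m/s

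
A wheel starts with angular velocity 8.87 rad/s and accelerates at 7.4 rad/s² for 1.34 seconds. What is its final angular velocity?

ω = ω₀ + αt = 8.87 + 7.4 × 1.34 = 18.79 rad/s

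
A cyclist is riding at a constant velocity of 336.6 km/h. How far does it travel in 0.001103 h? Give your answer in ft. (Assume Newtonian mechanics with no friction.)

v = 336.6 km/h × 0.2777777777777778 = 93.5 m/s
t = 0.001103 h × 3600.0 = 3.9708 s
d = v × t = 93.5 × 3.9708 = 371.27 m
d = 371.27 m / 0.3048 = 1218 ft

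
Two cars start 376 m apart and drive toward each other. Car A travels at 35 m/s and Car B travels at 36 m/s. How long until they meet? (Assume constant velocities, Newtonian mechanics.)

Combined speed: v_combined = 35 + 36 = 71 m/s
Time to meet: t = d/v_combined = 376/71 = 5.3 s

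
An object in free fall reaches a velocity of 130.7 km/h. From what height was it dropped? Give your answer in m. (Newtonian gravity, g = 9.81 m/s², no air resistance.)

v = 130.7 km/h × 0.2777777777777778 = 36.3056 m/s
h = v² / (2g) = 36.3056² / (2 × 9.81) = 67.18 m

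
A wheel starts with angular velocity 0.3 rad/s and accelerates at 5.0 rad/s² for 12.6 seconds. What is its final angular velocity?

ω = ω₀ + αt = 0.3 + 5.0 × 12.6 = 63.3 rad/s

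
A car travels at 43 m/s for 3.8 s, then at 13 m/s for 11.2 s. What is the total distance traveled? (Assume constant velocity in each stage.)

d₁ = v₁t₁ = 43 × 3.8 = 163.4 m
d₂ = v₂t₂ = 13 × 11.2 = 145.6 m
d_total = 163.4 + 145.6 = 309.0 m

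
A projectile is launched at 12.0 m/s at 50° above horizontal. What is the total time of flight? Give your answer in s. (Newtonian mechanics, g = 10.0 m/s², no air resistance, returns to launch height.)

T = 2 × v₀ × sin(θ) / g = 2 × 12.0 × sin(50°) / 10.0 = 2 × 12.0 × 0.766044 / 10.0 = 1.839 s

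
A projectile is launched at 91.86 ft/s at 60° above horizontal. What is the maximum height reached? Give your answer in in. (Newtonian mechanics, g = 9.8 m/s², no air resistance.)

v₀ = 91.86 ft/s × 0.3048 = 27.9989 m/s
H = v₀² × sin²(θ) / (2g) = 27.9989² × sin(60°)² / (2 × 9.8) = 783.938 × 0.75 / 19.6 = 29.9976 m
H = 29.9976 m / 0.0254 = 1181 in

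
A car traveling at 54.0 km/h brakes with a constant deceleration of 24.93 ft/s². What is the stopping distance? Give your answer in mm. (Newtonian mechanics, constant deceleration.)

v₀ = 54.0 km/h × 0.2777777777777778 = 15.0 m/s
a = 24.93 ft/s² × 0.3048 = 7.59866 m/s²
d = v₀² / (2a) = 15.0² / (2 × 7.59866) = 225.0 / 15.1973 = 14.8053 m
d = 14.8053 m / 0.001 = 14810 mm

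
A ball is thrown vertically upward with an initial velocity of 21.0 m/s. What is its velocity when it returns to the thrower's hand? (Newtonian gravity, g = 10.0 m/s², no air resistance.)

By conservation of energy (no air resistance), the ball returns to the throw height with the same speed as launch, but directed downward.
|v_ground| = v₀ = 21.0 m/s
v_ground = 21.0 m/s (downward)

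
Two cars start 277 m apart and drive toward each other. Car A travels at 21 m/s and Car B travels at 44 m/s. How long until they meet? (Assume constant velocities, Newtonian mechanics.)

Combined speed: v_combined = 21 + 44 = 65 m/s
Time to meet: t = d/v_combined = 277/65 = 4.26 s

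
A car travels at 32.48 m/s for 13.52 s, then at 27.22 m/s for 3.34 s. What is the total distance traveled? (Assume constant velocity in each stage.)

d₁ = v₁t₁ = 32.48 × 13.52 = 439.1296 m
d₂ = v₂t₂ = 27.22 × 3.34 = 90.9148 m
d_total = 439.1296 + 90.9148 = 530.04 m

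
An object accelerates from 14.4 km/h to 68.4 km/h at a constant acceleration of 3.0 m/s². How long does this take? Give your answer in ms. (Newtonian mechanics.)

v₀ = 14.4 km/h × 0.2777777777777778 = 4.0 m/s
v = 68.4 km/h × 0.2777777777777778 = 19.0 m/s
t = (v - v₀) / a = (19.0 - 4.0) / 3.0 = 5.0 s
t = 5.0 s / 0.001 = 5000 ms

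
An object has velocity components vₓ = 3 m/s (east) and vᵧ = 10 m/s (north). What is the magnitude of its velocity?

|v| = √(vₓ² + vᵧ²) = √(3² + 10²) = √(109) = 10.44 m/s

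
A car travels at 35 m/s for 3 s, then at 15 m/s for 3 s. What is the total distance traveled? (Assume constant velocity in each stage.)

d₁ = v₁t₁ = 35 × 3 = 105 m
d₂ = v₂t₂ = 15 × 3 = 45 m
d_total = 105 + 45 = 150 m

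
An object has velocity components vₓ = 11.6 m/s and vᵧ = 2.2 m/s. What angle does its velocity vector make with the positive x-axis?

θ = arctan(vᵧ/vₓ) = arctan(2.2/11.6) = 10.74°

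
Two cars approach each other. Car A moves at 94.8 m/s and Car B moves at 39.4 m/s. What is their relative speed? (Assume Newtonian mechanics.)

v_rel = v_A + v_B = 94.8 + 39.4 = 134.2 m/s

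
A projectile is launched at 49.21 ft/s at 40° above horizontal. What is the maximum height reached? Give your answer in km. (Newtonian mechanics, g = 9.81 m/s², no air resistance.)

v₀ = 49.21 ft/s × 0.3048 = 14.9992 m/s
H = v₀² × sin²(θ) / (2g) = 14.9992² × sin(40°)² / (2 × 9.81) = 224.976 × 0.413176 / 19.62 = 4.73775 m
H = 4.73775 m / 1000.0 = 0.004738 km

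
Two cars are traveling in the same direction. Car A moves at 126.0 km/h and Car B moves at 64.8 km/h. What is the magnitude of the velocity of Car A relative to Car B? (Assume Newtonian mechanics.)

v_rel = |v_A - v_B| = |126.0 - 64.8| = 61.2 km/h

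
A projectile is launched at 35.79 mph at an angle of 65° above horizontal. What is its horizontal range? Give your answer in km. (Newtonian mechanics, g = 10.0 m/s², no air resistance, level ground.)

v₀ = 35.79 mph × 0.44704 = 15.9996 m/s
R = v₀² × sin(2θ) / g = 15.9996² × sin(2 × 65°) / 10.0 = 255.987 × 0.766044 / 10.0 = 19.6097 m
R = 19.6097 m / 1000.0 = 0.01961 km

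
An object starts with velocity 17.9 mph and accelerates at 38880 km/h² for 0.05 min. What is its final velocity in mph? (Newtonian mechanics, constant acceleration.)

v₀ = 17.9 mph × 0.44704 = 8.00202 m/s
a = 38880 km/h² × 7.716049382716049e-05 = 3.0 m/s²
t = 0.05 min × 60.0 = 3.0 s
v = v₀ + a × t = 8.00202 + 3.0 × 3.0 = 17.002 m/s
v = 17.002 m/s / 0.44704 = 38.03 mph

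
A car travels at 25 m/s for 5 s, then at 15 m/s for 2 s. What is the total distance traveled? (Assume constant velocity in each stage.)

d₁ = v₁t₁ = 25 × 5 = 125 m
d₂ = v₂t₂ = 15 × 2 = 30 m
d_total = 125 + 30 = 155 m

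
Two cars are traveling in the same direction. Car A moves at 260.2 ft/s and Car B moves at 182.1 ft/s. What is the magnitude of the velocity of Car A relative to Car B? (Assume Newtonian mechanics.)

v_rel = |v_A - v_B| = |260.2 - 182.1| = 78.1 ft/s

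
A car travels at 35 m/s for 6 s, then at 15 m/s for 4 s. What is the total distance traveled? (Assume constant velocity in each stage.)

d₁ = v₁t₁ = 35 × 6 = 210 m
d₂ = v₂t₂ = 15 × 4 = 60 m
d_total = 210 + 60 = 270 m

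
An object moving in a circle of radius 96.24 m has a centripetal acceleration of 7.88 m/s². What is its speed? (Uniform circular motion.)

v = √(a_c × r) = √(7.88 × 96.24) = 27.54 m/s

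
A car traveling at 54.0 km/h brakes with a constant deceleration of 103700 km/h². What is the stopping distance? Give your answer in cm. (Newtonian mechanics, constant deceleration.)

v₀ = 54.0 km/h × 0.2777777777777778 = 15.0 m/s
a = 103700 km/h² × 7.716049382716049e-05 = 8.00154 m/s²
d = v₀² / (2a) = 15.0² / (2 × 8.00154) = 225.0 / 16.0031 = 14.0598 m
d = 14.0598 m / 0.01 = 1406 cm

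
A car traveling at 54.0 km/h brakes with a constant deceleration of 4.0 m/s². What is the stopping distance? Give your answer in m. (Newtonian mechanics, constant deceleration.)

v₀ = 54.0 km/h × 0.2777777777777778 = 15.0 m/s
d = v₀² / (2a) = 15.0² / (2 × 4.0) = 225.0 / 8.0 = 28.12 m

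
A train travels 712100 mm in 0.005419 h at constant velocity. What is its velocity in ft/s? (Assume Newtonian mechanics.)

d = 712100 mm × 0.001 = 712.1 m
t = 0.005419 h × 3600.0 = 19.5084 s
v = d / t = 712.1 / 19.5084 = 36.5022 m/s
v = 36.5022 m/s / 0.3048 = 119.8 ft/s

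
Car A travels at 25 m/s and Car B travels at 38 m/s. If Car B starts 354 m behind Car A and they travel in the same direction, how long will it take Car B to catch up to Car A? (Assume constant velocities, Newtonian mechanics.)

Relative speed: v_rel = 38 - 25 = 13 m/s
Time to catch: t = d₀/v_rel = 354/13 = 27.23 s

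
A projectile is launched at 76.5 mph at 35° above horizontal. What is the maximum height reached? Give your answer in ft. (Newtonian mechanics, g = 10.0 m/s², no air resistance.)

v₀ = 76.5 mph × 0.44704 = 34.1986 m/s
H = v₀² × sin²(θ) / (2g) = 34.1986² × sin(35°)² / (2 × 10.0) = 1169.54 × 0.32899 / 20.0 = 19.2383 m
H = 19.2383 m / 0.3048 = 63.12 ft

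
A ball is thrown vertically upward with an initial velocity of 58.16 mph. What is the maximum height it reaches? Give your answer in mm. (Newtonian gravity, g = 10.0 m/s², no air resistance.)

v₀ = 58.16 mph × 0.44704 = 25.9998 m/s
h_max = v₀² / (2g) = 25.9998² / (2 × 10.0) = 675.99 / 20.0 = 33.7995 m
h_max = 33.7995 m / 0.001 = 33800 mm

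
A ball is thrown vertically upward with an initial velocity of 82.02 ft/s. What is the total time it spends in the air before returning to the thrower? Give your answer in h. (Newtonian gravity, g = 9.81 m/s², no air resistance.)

v₀ = 82.02 ft/s × 0.3048 = 24.9997 m/s
t_total = 2 × v₀ / g = 2 × 24.9997 / 9.81 = 5.09678 s
t_total = 5.09678 s / 3600.0 = 0.001416 h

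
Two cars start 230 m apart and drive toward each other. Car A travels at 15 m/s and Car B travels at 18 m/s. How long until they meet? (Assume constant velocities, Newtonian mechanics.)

Combined speed: v_combined = 15 + 18 = 33 m/s
Time to meet: t = d/v_combined = 230/33 = 6.97 s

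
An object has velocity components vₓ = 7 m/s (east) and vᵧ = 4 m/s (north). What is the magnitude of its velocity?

|v| = √(vₓ² + vᵧ²) = √(7² + 4²) = √(65) = 8.06 m/s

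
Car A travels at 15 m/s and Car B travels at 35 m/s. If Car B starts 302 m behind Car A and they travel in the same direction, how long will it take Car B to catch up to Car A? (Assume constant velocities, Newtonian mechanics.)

Relative speed: v_rel = 35 - 15 = 20 m/s
Time to catch: t = d₀/v_rel = 302/20 = 15.1 s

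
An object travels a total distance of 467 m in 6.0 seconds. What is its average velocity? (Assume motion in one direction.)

v_avg = Δd / Δt = 467 / 6.0 = 77.83 m/s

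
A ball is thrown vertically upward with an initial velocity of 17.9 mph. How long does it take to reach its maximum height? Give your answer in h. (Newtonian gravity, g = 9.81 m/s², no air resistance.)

v₀ = 17.9 mph × 0.44704 = 8.00202 m/s
t_up = v₀ / g = 8.00202 / 9.81 = 0.8157 s
t_up = 0.8157 s / 3600.0 = 0.0002266 h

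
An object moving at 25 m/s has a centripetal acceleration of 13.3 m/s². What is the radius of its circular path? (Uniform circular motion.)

r = v²/a_c = 25²/13.3 = 46.99 m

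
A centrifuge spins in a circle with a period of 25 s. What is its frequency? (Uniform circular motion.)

f = 1/T = 1/25 = 0.04 Hz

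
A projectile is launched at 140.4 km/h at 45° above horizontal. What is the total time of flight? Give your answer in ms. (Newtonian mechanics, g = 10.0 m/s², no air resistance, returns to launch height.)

v₀ = 140.4 km/h × 0.2777777777777778 = 39.0 m/s
T = 2 × v₀ × sin(θ) / g = 2 × 39.0 × sin(45°) / 10.0 = 2 × 39.0 × 0.707107 / 10.0 = 5.51543 s
T = 5.51543 s / 0.001 = 5515 ms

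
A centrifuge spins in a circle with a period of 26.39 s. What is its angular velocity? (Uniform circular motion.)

ω = 2π/T = 2π/26.39 = 0.2381 rad/s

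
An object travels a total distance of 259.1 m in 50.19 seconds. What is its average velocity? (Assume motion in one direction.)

v_avg = Δd / Δt = 259.1 / 50.19 = 5.16 m/s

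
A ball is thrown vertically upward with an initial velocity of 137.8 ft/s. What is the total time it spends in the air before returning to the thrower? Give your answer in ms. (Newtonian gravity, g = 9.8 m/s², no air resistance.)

v₀ = 137.8 ft/s × 0.3048 = 42.0014 m/s
t_total = 2 × v₀ / g = 2 × 42.0014 / 9.8 = 8.57171 s
t_total = 8.57171 s / 0.001 = 8572 ms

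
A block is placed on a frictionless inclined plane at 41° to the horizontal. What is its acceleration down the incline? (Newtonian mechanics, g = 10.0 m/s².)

a = g sin(θ) = 10.0 × sin(41°) = 10.0 × 0.6561 = 6.56 m/s²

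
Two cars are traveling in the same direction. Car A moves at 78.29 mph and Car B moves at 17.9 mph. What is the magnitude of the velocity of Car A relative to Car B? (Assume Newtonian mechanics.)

v_rel = |v_A - v_B| = |78.29 - 17.9| = 60.39 mph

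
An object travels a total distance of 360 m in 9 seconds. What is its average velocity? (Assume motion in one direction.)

v_avg = Δd / Δt = 360 / 9 = 40.0 m/s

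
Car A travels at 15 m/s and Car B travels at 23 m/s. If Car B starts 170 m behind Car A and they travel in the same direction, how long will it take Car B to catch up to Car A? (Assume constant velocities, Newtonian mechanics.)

Relative speed: v_rel = 23 - 15 = 8 m/s
Time to catch: t = d₀/v_rel = 170/8 = 21.25 s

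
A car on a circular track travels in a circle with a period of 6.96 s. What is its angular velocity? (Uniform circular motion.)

ω = 2π/T = 2π/6.96 = 0.9028 rad/s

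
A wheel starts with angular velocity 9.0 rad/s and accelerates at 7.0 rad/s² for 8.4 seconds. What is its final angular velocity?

ω = ω₀ + αt = 9.0 + 7.0 × 8.4 = 67.8 rad/s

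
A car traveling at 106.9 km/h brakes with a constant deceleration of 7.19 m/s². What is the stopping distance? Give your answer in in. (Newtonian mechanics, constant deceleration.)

v₀ = 106.9 km/h × 0.2777777777777778 = 29.6944 m/s
d = v₀² / (2a) = 29.6944² / (2 × 7.19) = 881.757 / 14.38 = 61.3183 m
d = 61.3183 m / 0.0254 = 2414 in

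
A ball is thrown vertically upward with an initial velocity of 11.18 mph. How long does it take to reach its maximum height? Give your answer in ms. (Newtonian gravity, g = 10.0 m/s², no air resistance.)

v₀ = 11.18 mph × 0.44704 = 4.99791 m/s
t_up = v₀ / g = 4.99791 / 10.0 = 0.499791 s
t_up = 0.499791 s / 0.001 = 499.8 ms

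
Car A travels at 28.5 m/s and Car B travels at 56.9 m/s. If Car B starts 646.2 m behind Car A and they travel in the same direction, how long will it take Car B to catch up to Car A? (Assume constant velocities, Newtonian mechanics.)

Relative speed: v_rel = 56.9 - 28.5 = 28.4 m/s
Time to catch: t = d₀/v_rel = 646.2/28.4 = 22.75 s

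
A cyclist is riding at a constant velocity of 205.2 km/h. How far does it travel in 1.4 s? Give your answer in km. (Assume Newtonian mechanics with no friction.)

v = 205.2 km/h × 0.2777777777777778 = 57.0 m/s
d = v × t = 57.0 × 1.4 = 79.8 m
d = 79.8 m / 1000.0 = 0.0798 km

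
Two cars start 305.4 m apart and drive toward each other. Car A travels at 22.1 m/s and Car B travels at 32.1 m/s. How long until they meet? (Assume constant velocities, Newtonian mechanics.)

Combined speed: v_combined = 22.1 + 32.1 = 54.2 m/s
Time to meet: t = d/v_combined = 305.4/54.2 = 5.63 s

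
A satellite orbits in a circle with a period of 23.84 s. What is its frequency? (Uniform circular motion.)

f = 1/T = 1/23.84 = 0.0419 Hz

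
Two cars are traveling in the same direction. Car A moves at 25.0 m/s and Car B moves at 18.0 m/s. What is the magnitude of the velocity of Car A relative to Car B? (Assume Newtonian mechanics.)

v_rel = |v_A - v_B| = |25.0 - 18.0| = 7.0 m/s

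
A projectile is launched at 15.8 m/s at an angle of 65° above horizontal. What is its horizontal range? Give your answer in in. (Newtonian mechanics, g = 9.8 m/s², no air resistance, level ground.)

R = v₀² × sin(2θ) / g = 15.8² × sin(2 × 65°) / 9.8 = 249.64 × 0.766044 / 9.8 = 19.5138 m
R = 19.5138 m / 0.0254 = 768.3 in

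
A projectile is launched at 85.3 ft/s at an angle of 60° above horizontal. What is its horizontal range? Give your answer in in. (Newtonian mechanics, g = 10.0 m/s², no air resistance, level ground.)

v₀ = 85.3 ft/s × 0.3048 = 25.9994 m/s
R = v₀² × sin(2θ) / g = 25.9994² × sin(2 × 60°) / 10.0 = 675.969 × 0.866025 / 10.0 = 58.5406 m
R = 58.5406 m / 0.0254 = 2305 in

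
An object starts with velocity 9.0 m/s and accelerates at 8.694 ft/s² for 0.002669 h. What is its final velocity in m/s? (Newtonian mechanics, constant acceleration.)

a = 8.694 ft/s² × 0.3048 = 2.64993 m/s²
t = 0.002669 h × 3600.0 = 9.6084 s
v = v₀ + a × t = 9.0 + 2.64993 × 9.6084 = 34.46 m/s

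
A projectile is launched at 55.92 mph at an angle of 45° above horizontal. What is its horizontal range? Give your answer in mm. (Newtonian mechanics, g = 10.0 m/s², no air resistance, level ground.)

v₀ = 55.92 mph × 0.44704 = 24.9985 m/s
R = v₀² × sin(2θ) / g = 24.9985² × sin(2 × 45°) / 10.0 = 624.925 × 1.0 / 10.0 = 62.4925 m
R = 62.4925 m / 0.001 = 62490 mm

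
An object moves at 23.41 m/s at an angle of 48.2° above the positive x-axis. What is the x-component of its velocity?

vₓ = v cos(θ) = 23.41 × cos(48.2°) = 15.6 m/s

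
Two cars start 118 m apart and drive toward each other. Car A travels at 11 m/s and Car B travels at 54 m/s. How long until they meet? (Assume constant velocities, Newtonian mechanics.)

Combined speed: v_combined = 11 + 54 = 65 m/s
Time to meet: t = d/v_combined = 118/65 = 1.82 s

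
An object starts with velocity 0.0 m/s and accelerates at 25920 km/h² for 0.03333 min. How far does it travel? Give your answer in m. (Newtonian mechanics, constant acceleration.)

a = 25920 km/h² × 7.716049382716049e-05 = 2.0 m/s²
t = 0.03333 min × 60.0 = 1.9998 s
d = v₀ × t + ½ × a × t² = 0.0 × 1.9998 + 0.5 × 2.0 × 1.9998² = 3.999 m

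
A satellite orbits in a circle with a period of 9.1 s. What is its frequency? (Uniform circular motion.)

f = 1/T = 1/9.1 = 0.1099 Hz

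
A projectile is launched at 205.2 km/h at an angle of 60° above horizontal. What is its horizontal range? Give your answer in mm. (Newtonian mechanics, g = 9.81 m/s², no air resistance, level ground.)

v₀ = 205.2 km/h × 0.2777777777777778 = 57.0 m/s
R = v₀² × sin(2θ) / g = 57.0² × sin(2 × 60°) / 9.81 = 3249.0 × 0.866025 / 9.81 = 286.821 m
R = 286.821 m / 0.001 = 286800 mm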